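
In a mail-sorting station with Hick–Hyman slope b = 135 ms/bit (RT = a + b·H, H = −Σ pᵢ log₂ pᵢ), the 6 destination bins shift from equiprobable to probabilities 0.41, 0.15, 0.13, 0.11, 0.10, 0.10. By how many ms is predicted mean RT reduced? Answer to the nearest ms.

Equiprobable entropy H₀ = log₂ 6 = 2.5850 bits.
Skewed entropy H = −Σ pᵢ log₂ pᵢ = 2.3352 bits.
ΔRT = b·(H₀ − H) = 135 × 0.2497 = 33.71 ms.

34 ms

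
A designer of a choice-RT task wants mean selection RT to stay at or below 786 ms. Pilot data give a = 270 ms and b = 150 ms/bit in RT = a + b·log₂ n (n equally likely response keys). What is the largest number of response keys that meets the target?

10

Set 270 + 150·log₂ n ≤ 786 → log₂ n ≤ (786 − 270)/150 = 3.4400.
So n ≤ 2^3.4400 = 10.853; the largest integer n is 10.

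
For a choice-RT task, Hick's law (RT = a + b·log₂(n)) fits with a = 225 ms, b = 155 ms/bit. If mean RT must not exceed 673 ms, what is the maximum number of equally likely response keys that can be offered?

7

Set 225 + 155·log₂ n ≤ 673 → log₂ n ≤ (673 − 225)/155 = 2.8903.
So n ≤ 2^2.8903 = 7.414; the largest integer n is 7.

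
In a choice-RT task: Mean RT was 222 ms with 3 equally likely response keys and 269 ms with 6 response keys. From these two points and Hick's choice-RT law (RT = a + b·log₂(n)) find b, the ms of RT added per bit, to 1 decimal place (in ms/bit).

47.0 ms/bit

The slope on a log₂ axis is (269 − 222) / (2.5850 − 1.5850) = 47.000 ms/bit.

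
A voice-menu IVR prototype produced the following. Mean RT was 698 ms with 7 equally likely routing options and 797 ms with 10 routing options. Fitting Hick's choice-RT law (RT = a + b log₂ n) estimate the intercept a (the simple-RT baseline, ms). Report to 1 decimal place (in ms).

b = (RT₂ − RT₁)/(log₂ n₂ − log₂ n₁) = (797 − 698)/(3.3219 − 2.8074) = 192.392 ms/bit.
Intercept: a = 698 − 192.392·log₂(7) = 157.886 ms.

157.9 ms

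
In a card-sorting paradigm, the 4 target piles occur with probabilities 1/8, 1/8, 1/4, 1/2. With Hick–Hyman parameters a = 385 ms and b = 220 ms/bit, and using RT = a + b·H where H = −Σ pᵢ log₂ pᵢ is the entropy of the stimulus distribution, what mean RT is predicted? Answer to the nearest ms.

770 ms

Each term −pᵢ log₂ pᵢ: 0.125·3 + 0.125·3 + 0.25·2 + 0.5·1; summed, H = 1.750 bits.
Mean RT = a + bH = 385 + 220·1.750 = 770.00 ms.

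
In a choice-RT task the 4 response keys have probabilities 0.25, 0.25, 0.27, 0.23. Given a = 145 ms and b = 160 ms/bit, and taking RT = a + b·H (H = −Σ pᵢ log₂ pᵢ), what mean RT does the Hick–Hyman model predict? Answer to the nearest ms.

465 ms

H = 0.25·log₂(1/0.25) + 0.25·log₂(1/0.25) + 0.27·log₂(1/0.27) + 0.23·log₂(1/0.23) = 1.9977 bits.
RT = 145 + 160 × 1.9977 = 464.63 ms.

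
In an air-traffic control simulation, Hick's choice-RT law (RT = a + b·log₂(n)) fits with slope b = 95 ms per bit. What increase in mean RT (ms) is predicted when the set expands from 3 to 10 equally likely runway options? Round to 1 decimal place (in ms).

ΔRT = (a + b log₂ n₂) − (a + b log₂ n₁) = b·(log₂ n₂ − log₂ n₁).
log₂(10) − log₂(3) = 3.3219 − 1.5850 = 1.7370.
ΔRT = 95 × 1.7370 = 165.012 ms.

165.0 ms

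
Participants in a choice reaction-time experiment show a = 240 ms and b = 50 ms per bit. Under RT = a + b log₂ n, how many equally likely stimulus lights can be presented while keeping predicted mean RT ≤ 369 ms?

Information budget: (369 − 240)/50 = 2.5800 bits, so n ≤ 2^2.5800 = 5.979 → at most 5.

5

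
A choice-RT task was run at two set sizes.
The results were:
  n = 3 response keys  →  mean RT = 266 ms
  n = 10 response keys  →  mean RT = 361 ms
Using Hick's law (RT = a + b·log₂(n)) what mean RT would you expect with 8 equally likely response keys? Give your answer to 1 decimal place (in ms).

RT is linear in log₂ n, so two points fix the line:
  b = (361 − 266) / (log₂ 10 − log₂ 3) = 95 / (3.3219 − 1.5850) = 54.693 ms/bit
  a = 266 − 54.693 × 1.5850 = 179.314 ms
Then RT(8) = 179.314 + 54.693 × log₂ 8 = 179.314 + 54.693 × 3 ≈ 343.393 ms.

343.4 ms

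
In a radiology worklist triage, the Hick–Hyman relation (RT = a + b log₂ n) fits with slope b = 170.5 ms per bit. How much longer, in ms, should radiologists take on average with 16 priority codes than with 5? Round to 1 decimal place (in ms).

286.1 ms

Only the slope matters, since a is common to both: ΔRT = b·log₂(n₂/n₁).
log₂(16) − log₂(5) = 4 − 2.3219 = 1.6781.
ΔRT = 170.5 × 1.6781 = 286.111 ms.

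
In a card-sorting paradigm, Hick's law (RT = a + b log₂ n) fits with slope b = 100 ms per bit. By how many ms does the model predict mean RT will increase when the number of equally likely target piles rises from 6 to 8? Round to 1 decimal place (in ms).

Only the slope matters, since a is common to both: ΔRT = b·log₂(n₂/n₁).
log₂(8) − log₂(6) = 3 − 2.5850 = 0.4150.
ΔRT = 100 × 0.4150 = 41.504 ms.

41.5 ms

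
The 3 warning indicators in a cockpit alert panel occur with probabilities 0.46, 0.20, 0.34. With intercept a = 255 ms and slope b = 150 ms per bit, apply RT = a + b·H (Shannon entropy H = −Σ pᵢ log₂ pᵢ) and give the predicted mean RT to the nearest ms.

481 ms

Entropy contributions −pᵢ log₂ pᵢ: 0.5153, 0.4644, 0.5292; sum H = 1.5089 bits.
RT = a + bH = 255 + 150·1.5089 = 481.33 ms.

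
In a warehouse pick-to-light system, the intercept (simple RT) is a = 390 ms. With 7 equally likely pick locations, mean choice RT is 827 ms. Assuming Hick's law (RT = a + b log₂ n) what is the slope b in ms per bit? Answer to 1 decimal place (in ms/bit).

log₂(7) = 2.8074 bits.
b = (RT − a)/log₂ n = (827 − 390) / 2.8074 = 155.663 ms/bit.

155.7 ms/bit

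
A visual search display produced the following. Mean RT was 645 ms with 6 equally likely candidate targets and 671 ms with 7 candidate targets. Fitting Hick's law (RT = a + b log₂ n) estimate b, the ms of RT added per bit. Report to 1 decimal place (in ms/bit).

116.9 ms/bit

b = (RT₂ − RT₁)/(log₂ n₂ − log₂ n₁) = (671 − 645)/(2.8074 − 2.5850) = 116.910 ms/bit.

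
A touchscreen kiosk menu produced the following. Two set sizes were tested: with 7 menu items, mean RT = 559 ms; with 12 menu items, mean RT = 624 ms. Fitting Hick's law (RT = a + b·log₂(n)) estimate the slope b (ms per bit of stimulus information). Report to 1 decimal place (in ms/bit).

83.6 ms/bit

The slope on a log₂ axis is (624 − 559) / (3.5850 − 2.8074) = 83.590 ms/bit.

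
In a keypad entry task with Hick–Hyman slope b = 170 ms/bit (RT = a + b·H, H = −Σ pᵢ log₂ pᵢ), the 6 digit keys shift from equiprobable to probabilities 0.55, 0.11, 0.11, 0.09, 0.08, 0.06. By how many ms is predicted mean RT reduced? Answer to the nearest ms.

96 ms

The RT saving is b·ΔH. Equiprobable H₀ = log₂(6) = 2.5850 bits; with the given probabilities H = 2.0226 bits.
b·(H₀ − H) = 170 × (2.5850 − 2.0226) = 95.59 ms.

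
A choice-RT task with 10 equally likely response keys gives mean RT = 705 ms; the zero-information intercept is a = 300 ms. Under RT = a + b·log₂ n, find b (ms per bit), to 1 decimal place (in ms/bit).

10 alternatives carry log₂ 10 = 3.3219 bits; the choice cost is 705 − 300 = 405 ms, so b = 405/3.3219 = 121.917 ms/bit.

121.9 ms/bit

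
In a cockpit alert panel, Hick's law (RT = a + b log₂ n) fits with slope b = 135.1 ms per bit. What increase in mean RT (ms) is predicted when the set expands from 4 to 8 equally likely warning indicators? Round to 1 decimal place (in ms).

135.1 ms

ΔRT = (a + b log₂ n₂) − (a + b log₂ n₁) = b·(log₂ n₂ − log₂ n₁).
log₂(8) − log₂(4) = log₂(8/4) = log₂(2) = 1.
ΔRT = 135.1 × 1.0000 = 135.100 ms.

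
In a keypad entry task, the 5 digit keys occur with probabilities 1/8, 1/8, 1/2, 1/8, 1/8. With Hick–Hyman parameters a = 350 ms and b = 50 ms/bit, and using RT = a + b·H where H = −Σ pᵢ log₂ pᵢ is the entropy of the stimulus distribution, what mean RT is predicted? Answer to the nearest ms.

450 ms

Each term −pᵢ log₂ pᵢ: 0.125·3 + 0.125·3 + 0.5·1 + 0.125·3 + 0.125·3; summed, H = 2.000 bits.
Mean RT = a + bH = 350 + 50·2.000 = 450.00 ms.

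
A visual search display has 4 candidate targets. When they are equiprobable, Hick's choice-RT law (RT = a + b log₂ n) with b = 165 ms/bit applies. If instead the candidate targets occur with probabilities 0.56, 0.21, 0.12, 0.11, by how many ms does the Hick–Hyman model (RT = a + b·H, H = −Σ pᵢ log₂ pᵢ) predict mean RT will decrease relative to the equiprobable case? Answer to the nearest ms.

Equiprobable entropy H₀ = log₂ 4 = 2.0000 bits.
Skewed entropy H = −Σ pᵢ log₂ pᵢ = 1.6586 bits.
ΔRT = b·(H₀ − H) = 165 × 0.3414 = 56.33 ms.

56 ms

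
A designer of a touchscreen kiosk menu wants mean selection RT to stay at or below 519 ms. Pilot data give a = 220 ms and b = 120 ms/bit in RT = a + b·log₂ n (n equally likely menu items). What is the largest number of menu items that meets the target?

5

Information budget: (519 − 220)/120 = 2.4917 bits, so n ≤ 2^2.4917 = 5.624 → at most 5.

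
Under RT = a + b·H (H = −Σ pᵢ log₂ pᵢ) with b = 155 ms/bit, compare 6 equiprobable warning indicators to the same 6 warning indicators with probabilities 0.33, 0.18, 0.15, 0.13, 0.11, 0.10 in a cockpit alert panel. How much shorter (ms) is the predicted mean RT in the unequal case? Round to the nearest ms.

The RT saving is b·ΔH. Equiprobable H₀ = log₂(6) = 2.5850 bits; with the given probabilities H = 2.4488 bits.
b·(H₀ − H) = 155 × (2.5850 − 2.4488) = 21.11 ms.

21 ms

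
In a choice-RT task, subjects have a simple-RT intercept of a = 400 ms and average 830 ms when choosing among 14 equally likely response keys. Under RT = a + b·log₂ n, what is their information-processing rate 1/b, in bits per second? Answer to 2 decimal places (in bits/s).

Choice component = 830 − 400 = 430 ms over log₂(14) = 3.8074 bits.
b = 430 / 3.8074 = 112.939 ms/bit, so 1/b = 8.854 bits/s.

8.85 bits/s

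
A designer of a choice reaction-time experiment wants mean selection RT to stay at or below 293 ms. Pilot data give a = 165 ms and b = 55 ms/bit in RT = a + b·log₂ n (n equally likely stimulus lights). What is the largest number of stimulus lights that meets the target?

5

Set 165 + 55·log₂ n ≤ 293 → log₂ n ≤ (293 − 165)/55 = 2.3273.
So n ≤ 2^2.3273 = 5.019; the largest integer n is 5.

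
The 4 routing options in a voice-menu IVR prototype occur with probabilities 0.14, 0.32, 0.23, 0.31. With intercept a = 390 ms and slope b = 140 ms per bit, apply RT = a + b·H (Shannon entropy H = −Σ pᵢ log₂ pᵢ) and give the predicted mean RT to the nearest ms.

H = 0.14·log₂(1/0.14) + 0.32·log₂(1/0.32) + 0.23·log₂(1/0.23) + 0.31·log₂(1/0.31) = 1.9346 bits.
RT = 390 + 140 × 1.9346 = 660.84 ms.

661 ms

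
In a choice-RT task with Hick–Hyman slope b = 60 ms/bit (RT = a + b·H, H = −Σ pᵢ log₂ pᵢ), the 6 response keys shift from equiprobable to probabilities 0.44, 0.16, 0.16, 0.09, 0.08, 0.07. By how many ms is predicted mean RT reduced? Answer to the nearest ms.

Equiprobable entropy H₀ = log₂ 6 = 2.5850 bits.
Skewed entropy H = −Σ pᵢ log₂ pᵢ = 2.2399 bits.
ΔRT = b·(H₀ − H) = 60 × 0.3451 = 20.70 ms.

21 ms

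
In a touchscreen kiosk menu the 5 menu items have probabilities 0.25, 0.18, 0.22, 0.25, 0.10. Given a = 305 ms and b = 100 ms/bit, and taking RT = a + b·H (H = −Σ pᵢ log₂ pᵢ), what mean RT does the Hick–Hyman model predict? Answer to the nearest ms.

531 ms

H = 0.25·log₂(1/0.25) + 0.18·log₂(1/0.18) + 0.22·log₂(1/0.22) + 0.25·log₂(1/0.25) + 0.10·log₂(1/0.10) = 2.2581 bits.
RT = 305 + 100 × 2.2581 = 530.81 ms.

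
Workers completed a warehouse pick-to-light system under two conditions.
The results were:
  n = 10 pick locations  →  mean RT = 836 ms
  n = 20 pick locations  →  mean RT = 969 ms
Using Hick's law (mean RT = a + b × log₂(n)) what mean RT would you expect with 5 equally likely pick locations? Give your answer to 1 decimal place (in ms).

Fit slope and intercept:
  b = (969 − 836) / (log₂ 20 − log₂ 10) = 133 / (4.3219 − 3.3219) = 133.000 ms/bit
  a = 836 − 133.000 × 3.3219 = 394.184 ms
Then RT(5) = 394.184 + 133.000 × log₂ 5 = 394.184 + 133.000 × 2.3219 ≈ 703.000 ms.

703.0 ms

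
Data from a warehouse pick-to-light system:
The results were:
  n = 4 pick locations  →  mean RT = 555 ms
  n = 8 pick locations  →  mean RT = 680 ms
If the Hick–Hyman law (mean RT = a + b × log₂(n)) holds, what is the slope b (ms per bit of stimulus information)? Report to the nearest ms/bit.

Slope: b = (680 − 555) / (log₂ 8 − log₂ 4) = 125/1.0000 = 125 ms/bit.

125 ms/bit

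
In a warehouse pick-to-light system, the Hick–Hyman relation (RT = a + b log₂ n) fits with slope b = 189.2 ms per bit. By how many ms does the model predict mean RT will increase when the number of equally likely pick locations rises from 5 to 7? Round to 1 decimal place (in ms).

The intercept a cancels: ΔRT = b·(log₂ n₂ − log₂ n₁) = b·log₂(n₂/n₁).
log₂(7) − log₂(5) = 2.8074 − 2.3219 = 0.4854.
ΔRT = 189.2 × 0.4854 = 91.843 ms.

91.8 ms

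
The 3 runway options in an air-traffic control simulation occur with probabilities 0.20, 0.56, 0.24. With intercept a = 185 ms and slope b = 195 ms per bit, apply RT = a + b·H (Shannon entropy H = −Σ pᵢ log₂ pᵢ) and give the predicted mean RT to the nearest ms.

463 ms

H = 0.20·log₂(1/0.20) + 0.56·log₂(1/0.56) + 0.24·log₂(1/0.24) = 1.4270 bits.
RT = 185 + 195 × 1.4270 = 463.26 ms.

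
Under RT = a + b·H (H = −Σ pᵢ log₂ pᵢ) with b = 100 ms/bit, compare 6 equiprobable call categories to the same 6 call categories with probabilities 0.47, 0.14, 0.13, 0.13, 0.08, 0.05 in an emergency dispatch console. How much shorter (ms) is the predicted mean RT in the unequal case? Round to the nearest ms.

Equiprobable entropy H₀ = log₂ 6 = 2.5850 bits.
Skewed entropy H = −Σ pᵢ log₂ pᵢ = 2.1820 bits.
ΔRT = b·(H₀ − H) = 100 × 0.4030 = 40.30 ms.

40 ms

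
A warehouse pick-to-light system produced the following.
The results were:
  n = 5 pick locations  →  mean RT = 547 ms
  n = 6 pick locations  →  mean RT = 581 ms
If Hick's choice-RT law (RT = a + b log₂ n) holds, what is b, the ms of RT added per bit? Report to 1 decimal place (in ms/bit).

129.3 ms/bit

The slope on a log₂ axis is (581 − 547) / (2.5850 − 2.3219) = 129.261 ms/bit.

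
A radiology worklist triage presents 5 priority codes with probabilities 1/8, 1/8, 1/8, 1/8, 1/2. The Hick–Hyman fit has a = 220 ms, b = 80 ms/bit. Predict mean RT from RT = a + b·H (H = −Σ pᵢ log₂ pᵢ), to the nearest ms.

H = −Σ pᵢ log₂ pᵢ = 0.125·3 + 0.125·3 + 0.125·3 + 0.125·3 + 0.5·1 = 2.000 bits.
RT = 220 + 80 × 2.000 = 380.00 ms.

380 ms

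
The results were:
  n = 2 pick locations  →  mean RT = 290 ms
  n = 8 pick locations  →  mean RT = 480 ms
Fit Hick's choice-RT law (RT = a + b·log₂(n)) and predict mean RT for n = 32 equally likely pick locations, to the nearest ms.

670 ms

Solve the two-equation system in a and b:
  b = (480 − 290) / (log₂ 8 − log₂ 2) = 190 / (3 − 1) = 95 ms/bit
  a = 290 − 95 × 1 = 195 ms
Then RT(32) = 195 + 95 × log₂ 32 = 195 + 95 × 5 ≈ 670.000 ms.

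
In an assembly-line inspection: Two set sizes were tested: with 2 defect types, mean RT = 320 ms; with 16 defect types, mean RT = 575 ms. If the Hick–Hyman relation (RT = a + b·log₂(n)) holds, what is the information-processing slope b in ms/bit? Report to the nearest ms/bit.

The slope on a log₂ axis is (575 − 320) / (4 − 1) = 85 ms/bit.

85 ms/bit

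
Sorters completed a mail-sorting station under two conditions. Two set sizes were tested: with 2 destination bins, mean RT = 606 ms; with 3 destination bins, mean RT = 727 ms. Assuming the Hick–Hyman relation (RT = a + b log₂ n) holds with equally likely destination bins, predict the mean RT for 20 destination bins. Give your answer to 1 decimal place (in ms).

Fit slope and intercept:
  b = (727 − 606) / (log₂ 3 − log₂ 2) = 121 / (1.5850 − 1) = 206.851 ms/bit
  a = 606 − 206.851 × 1 = 399.149 ms
Then RT(20) = 399.149 + 206.851 × log₂ 20 = 399.149 + 206.851 × 4.3219 ≈ 1293.144 ms.

1293.1 ms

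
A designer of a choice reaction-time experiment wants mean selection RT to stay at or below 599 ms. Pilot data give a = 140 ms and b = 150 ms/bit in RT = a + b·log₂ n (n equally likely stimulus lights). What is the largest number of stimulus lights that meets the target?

150·log₂ n ≤ 599 − 140 = 459, giving log₂ n ≤ 3.0600 and n ≤ 8.340. The largest whole number is 8.

8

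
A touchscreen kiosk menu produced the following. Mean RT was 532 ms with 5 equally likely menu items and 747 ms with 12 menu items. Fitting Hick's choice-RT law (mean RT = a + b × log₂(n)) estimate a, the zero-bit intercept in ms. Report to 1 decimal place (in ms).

136.7 ms

Slope: b = (747 − 532) / (log₂ 12 − log₂ 5) = 215/1.2630 = 170.225 ms/bit.
Intercept: a = 532 − 170.225·log₂(5) = 136.750 ms.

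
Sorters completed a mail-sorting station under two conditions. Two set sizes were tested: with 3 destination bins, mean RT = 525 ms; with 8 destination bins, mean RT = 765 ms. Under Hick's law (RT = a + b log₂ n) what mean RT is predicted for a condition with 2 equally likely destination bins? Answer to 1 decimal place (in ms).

425.8 ms

Fit slope and intercept:
  b = (765 − 525) / (log₂ 8 − log₂ 3) = 240 / (3 − 1.5850) = 169.607 ms/bit
  a = 525 − 169.607 × 1.5850 = 256.180 ms
Then RT(2) = 256.180 + 169.607 × log₂ 2 = 256.180 + 169.607 × 1 ≈ 425.786 ms.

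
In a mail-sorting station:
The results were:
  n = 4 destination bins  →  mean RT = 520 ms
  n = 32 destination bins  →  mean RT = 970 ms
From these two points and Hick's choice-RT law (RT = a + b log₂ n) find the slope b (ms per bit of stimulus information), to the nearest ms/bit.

b = (RT₂ − RT₁)/(log₂ n₂ − log₂ n₁) = (970 − 520)/(5 − 2) = 150 ms/bit.

150 ms/bit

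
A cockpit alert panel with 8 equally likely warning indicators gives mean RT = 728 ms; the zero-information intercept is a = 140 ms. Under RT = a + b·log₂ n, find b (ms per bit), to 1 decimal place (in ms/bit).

b = (728 − 140) / log₂(8) = 588 / 3 = 196.000 ms/bit.

196.0 ms/bit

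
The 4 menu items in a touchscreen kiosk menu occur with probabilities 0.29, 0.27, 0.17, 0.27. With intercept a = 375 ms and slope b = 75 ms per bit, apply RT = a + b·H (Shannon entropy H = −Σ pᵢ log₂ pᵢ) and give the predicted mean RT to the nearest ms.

Entropy contributions −pᵢ log₂ pᵢ: 0.5179, 0.5100, 0.4346, 0.5100; sum H = 1.9725 bits.
RT = a + bH = 375 + 75·1.9725 = 522.94 ms.

523 ms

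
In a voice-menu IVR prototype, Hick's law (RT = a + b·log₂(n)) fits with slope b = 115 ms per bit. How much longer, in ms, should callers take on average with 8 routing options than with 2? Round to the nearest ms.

230 ms

The intercept a cancels: ΔRT = b·(log₂ n₂ − log₂ n₁) = b·log₂(n₂/n₁).
log₂(8) − log₂(2) = log₂(8/2) = log₂(4) = 2.
ΔRT = 115 × 2.0000 = 230.000 ms.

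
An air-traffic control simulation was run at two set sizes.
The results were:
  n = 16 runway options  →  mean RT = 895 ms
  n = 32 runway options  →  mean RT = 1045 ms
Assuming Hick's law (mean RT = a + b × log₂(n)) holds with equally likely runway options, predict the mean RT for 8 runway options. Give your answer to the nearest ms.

745 ms

RT is linear in log₂ n, so two points fix the line:
  b = (1045 − 895) / (log₂ 32 − log₂ 16) = 150 / (5 − 4) = 150 ms/bit
  a = 895 − 150 × 4 = 295 ms
Then RT(8) = 295 + 150 × log₂ 8 = 295 + 150 × 3 ≈ 745.000 ms.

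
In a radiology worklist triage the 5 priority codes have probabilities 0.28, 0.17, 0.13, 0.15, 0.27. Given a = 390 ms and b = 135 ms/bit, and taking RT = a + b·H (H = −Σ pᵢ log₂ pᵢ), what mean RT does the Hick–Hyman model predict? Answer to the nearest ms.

694 ms

Entropy contributions −pᵢ log₂ pᵢ: 0.5142, 0.4346, 0.3826, 0.4105, 0.5100; sum H = 2.2520 bits.
RT = a + bH = 390 + 135·2.2520 = 694.02 ms.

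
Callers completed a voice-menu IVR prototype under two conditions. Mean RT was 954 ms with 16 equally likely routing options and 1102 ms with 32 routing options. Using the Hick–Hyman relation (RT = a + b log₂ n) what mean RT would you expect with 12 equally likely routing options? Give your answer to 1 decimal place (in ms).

RT is linear in log₂ n, so two points fix the line:
  b = (1102 − 954) / (log₂ 32 − log₂ 16) = 148 / (5 − 4) = 148.000 ms/bit
  a = 954 − 148.000 × 4 = 362.000 ms
Then RT(12) = 362.000 + 148.000 × log₂ 12 = 362.000 + 148.000 × 3.5850 ≈ 892.574 ms.

892.6 ms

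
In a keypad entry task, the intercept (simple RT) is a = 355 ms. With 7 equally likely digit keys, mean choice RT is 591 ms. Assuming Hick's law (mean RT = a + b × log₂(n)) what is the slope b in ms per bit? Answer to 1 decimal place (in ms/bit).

84.1 ms/bit

b = (591 − 355) / log₂(7) = 236 / 2.8074 = 84.065 ms/bit.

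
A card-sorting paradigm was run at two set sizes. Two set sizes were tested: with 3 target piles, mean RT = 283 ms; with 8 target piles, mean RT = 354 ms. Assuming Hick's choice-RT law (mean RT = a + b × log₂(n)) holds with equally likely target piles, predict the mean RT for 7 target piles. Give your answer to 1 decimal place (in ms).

Fit slope and intercept:
  b = (354 − 283) / (log₂ 8 − log₂ 3) = 71 / (3 − 1.5850) = 50.175 ms/bit
  a = 283 − 50.175 × 1.5850 = 203.474 ms
Then RT(7) = 203.474 + 50.175 × log₂ 7 = 203.474 + 50.175 × 2.8074 ≈ 344.334 ms.

344.3 ms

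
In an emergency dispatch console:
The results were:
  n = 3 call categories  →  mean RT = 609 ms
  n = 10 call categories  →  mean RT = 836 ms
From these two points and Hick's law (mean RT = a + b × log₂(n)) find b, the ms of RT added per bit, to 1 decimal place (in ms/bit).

Slope: b = (836 − 609) / (log₂ 10 − log₂ 3) = 227/1.7370 = 130.688 ms/bit.

130.7 ms/bit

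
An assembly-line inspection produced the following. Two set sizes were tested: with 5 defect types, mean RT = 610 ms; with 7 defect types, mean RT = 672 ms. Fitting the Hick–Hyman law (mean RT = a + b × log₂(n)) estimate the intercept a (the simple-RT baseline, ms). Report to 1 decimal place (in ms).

313.4 ms

Slope: b = (672 − 610) / (log₂ 7 − log₂ 5) = 62/0.4854 = 127.723 ms/bit.
Intercept: a = 610 − 127.723·log₂(5) = 313.437 ms.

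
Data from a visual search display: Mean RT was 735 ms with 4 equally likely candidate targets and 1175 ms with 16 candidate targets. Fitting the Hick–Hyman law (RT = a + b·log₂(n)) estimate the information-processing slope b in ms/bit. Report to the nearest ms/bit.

b = (RT₂ − RT₁)/(log₂ n₂ − log₂ n₁) = (1175 − 735)/(4 − 2) = 220 ms/bit.

220 ms/bit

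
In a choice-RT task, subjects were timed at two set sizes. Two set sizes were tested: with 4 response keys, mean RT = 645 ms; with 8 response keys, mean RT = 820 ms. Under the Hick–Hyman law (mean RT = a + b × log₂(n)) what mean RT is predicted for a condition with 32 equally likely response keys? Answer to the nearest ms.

Fit slope and intercept:
  b = (820 − 645) / (log₂ 8 − log₂ 4) = 175 / (3 − 2) = 175 ms/bit
  a = 645 − 175 × 2 = 295 ms
Then RT(32) = 295 + 175 × log₂ 32 = 295 + 175 × 5 ≈ 1170.000 ms.

1170 ms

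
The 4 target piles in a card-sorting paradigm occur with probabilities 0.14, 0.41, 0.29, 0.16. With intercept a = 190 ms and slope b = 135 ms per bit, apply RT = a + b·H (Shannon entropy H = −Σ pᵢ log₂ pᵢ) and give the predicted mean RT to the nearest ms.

442 ms

H = 0.14·log₂(1/0.14) + 0.41·log₂(1/0.41) + 0.29·log₂(1/0.29) + 0.16·log₂(1/0.16) = 1.8654 bits.
RT = 190 + 135 × 1.8654 = 441.83 ms.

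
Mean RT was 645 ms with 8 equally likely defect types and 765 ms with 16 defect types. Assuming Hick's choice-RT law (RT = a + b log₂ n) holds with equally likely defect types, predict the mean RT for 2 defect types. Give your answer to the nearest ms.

405 ms

RT is linear in log₂ n, so two points fix the line:
  b = (765 − 645) / (log₂ 16 − log₂ 8) = 120 / (4 − 3) = 120 ms/bit
  a = 645 − 120 × 3 = 285 ms
Then RT(2) = 285 + 120 × log₂ 2 = 285 + 120 × 1 ≈ 405.000 ms.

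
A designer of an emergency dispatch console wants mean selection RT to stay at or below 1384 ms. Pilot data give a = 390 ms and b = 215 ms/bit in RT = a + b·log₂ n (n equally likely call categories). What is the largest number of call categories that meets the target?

24

215·log₂ n ≤ 1384 − 390 = 994, giving log₂ n ≤ 4.6233 and n ≤ 24.646. The largest whole number is 24.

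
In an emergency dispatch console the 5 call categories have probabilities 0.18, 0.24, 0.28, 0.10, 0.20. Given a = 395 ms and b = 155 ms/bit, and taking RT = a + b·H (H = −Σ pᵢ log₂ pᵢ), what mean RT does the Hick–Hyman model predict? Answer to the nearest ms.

744 ms

H = 0.18·log₂(1/0.18) + 0.24·log₂(1/0.24) + 0.28·log₂(1/0.28) + 0.10·log₂(1/0.10) + 0.20·log₂(1/0.20) = 2.2502 bits.
RT = 395 + 155 × 2.2502 = 743.79 ms.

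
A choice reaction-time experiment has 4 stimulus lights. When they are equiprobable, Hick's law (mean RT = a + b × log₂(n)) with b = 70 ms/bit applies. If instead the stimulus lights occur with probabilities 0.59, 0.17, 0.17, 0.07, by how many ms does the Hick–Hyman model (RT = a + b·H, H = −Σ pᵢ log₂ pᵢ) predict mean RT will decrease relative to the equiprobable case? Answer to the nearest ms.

Equiprobable entropy H₀ = log₂ 4 = 2.0000 bits.
Skewed entropy H = −Σ pᵢ log₂ pᵢ = 1.5868 bits.
ΔRT = b·(H₀ − H) = 70 × 0.4132 = 28.92 ms.

29 ms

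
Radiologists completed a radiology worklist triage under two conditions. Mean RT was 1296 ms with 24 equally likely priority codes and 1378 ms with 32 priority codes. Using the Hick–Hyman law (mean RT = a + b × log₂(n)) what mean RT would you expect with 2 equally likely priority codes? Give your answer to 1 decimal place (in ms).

With log₂ n on the abscissa the relation is linear; from the two conditions:
  b = (1378 − 1296) / (log₂ 32 − log₂ 24) = 82 / (5 − 4.5850) = 197.573 ms/bit
  a = 1296 − 197.573 × 4.5850 = 390.137 ms
Then RT(2) = 390.137 + 197.573 × log₂ 2 = 390.137 + 197.573 × 1 ≈ 587.710 ms.

587.7 ms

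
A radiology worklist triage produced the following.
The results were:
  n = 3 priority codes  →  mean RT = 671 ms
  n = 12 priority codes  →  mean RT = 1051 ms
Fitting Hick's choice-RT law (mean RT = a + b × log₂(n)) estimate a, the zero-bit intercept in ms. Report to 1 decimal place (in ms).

369.9 ms

The slope on a log₂ axis is (1051 − 671) / (3.5850 − 1.5850) = 190.000 ms/bit.
Intercept: a = 671 − 190.000·log₂(3) = 369.857 ms.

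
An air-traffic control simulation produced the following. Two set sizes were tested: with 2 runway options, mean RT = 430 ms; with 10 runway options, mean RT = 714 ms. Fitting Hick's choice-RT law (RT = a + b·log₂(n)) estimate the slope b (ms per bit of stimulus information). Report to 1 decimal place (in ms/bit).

b = (RT₂ − RT₁)/(log₂ n₂ − log₂ n₁) = (714 − 430)/(3.3219 − 1) = 122.312 ms/bit.

122.3 ms/bit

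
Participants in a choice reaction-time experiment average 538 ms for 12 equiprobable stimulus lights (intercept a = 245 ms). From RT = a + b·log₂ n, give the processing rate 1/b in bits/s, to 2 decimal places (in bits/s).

12.24 bits/s

b = (538 − 245)/log₂ 12 = 293/3.5850 = 81.730 ms per bit = 0.08173 s/bit; the reciprocal is 12.235 bits/s.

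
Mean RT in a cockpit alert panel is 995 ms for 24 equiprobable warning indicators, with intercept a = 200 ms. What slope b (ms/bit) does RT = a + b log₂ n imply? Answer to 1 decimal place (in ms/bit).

173.4 ms/bit

24 alternatives carry log₂ 24 = 4.5850 bits; the choice cost is 995 − 200 = 795 ms, so b = 795/4.5850 = 173.393 ms/bit.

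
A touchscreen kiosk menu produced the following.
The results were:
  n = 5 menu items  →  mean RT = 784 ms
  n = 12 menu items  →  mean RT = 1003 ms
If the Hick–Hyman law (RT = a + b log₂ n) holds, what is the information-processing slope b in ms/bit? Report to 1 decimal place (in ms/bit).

173.4 ms/bit

b = (RT₂ − RT₁)/(log₂ n₂ − log₂ n₁) = (1003 − 784)/(3.5850 − 2.3219) = 173.392 ms/bit.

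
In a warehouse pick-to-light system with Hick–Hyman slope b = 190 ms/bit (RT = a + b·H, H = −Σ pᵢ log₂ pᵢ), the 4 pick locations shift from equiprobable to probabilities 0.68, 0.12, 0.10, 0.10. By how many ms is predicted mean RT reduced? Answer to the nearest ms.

112 ms

The RT saving is b·ΔH. Equiprobable H₀ = log₂(4) = 2.0000 bits; with the given probabilities H = 1.4098 bits.
b·(H₀ − H) = 190 × (2.0000 − 1.4098) = 112.14 ms.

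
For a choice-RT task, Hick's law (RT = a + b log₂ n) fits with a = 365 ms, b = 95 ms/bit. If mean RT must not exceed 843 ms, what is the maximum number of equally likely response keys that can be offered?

32

95·log₂ n ≤ 843 − 365 = 478, giving log₂ n ≤ 5.0316 and n ≤ 32.708. The largest whole number is 32.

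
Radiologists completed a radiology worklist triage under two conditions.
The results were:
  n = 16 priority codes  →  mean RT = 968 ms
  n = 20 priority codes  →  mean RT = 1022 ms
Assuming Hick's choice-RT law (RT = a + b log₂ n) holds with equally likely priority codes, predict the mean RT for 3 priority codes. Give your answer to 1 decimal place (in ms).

562.9 ms

With log₂ n on the abscissa the relation is linear; from the two conditions:
  b = (1022 − 968) / (log₂ 20 − log₂ 16) = 54 / (4.3219 − 4) = 167.739 ms/bit
  a = 968 − 167.739 × 4 = 297.043 ms
Then RT(3) = 297.043 + 167.739 × log₂ 3 = 297.043 + 167.739 × 1.5850 ≈ 562.903 ms.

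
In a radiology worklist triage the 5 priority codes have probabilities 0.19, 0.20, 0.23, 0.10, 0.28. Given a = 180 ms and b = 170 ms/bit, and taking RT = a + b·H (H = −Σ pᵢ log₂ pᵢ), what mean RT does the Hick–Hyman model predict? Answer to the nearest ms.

H = 0.19·log₂(1/0.19) + 0.20·log₂(1/0.20) + 0.23·log₂(1/0.23) + 0.10·log₂(1/0.10) + 0.28·log₂(1/0.28) = 2.2537 bits.
RT = 180 + 170 × 2.2537 = 563.13 ms.

563 ms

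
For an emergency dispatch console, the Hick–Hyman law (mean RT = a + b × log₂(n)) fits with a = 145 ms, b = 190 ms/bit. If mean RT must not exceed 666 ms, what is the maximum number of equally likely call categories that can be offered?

6

Set 145 + 190·log₂ n ≤ 666 → log₂ n ≤ (666 − 145)/190 = 2.7421.
So n ≤ 2^2.7421 = 6.690; the largest integer n is 6.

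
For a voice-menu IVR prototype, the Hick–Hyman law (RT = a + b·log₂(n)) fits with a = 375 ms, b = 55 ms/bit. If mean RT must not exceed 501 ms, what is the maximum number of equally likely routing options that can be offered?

4

55·log₂ n ≤ 501 − 375 = 126, giving log₂ n ≤ 2.2909 and n ≤ 4.894. The largest whole number is 4.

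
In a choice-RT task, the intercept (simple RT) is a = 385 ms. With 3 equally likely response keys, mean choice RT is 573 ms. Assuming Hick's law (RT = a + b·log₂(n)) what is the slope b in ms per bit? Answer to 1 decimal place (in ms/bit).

118.6 ms/bit

log₂(3) = 1.5850 bits.
b = (RT − a)/log₂ n = (573 − 385) / 1.5850 = 118.615 ms/bit.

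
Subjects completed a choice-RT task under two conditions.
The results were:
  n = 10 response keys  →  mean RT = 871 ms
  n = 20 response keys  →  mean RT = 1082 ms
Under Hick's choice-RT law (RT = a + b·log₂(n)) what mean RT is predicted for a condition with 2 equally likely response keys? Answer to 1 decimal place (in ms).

Fit slope and intercept:
  b = (1082 − 871) / (log₂ 20 − log₂ 10) = 211 / (4.3219 − 3.3219) = 211.000 ms/bit
  a = 871 − 211.000 × 3.3219 = 170.073 ms
Then RT(2) = 170.073 + 211.000 × log₂ 2 = 170.073 + 211.000 × 1 ≈ 381.073 ms.

381.1 ms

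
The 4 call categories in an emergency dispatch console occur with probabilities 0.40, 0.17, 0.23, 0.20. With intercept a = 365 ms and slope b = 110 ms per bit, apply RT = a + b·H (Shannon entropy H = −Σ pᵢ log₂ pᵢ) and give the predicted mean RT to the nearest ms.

576 ms

Entropy contributions −pᵢ log₂ pᵢ: 0.5288, 0.4346, 0.4877, 0.4644; sum H = 1.9154 bits.
RT = a + bH = 365 + 110·1.9154 = 575.70 ms.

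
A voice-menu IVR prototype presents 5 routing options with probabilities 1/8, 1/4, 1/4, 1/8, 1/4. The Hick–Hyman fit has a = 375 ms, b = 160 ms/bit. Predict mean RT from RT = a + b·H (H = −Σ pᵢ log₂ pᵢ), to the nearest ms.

735 ms

Each term −pᵢ log₂ pᵢ: 0.125·3 + 0.25·2 + 0.25·2 + 0.125·3 + 0.25·2; summed, H = 2.250 bits.
Mean RT = a + bH = 375 + 160·2.250 = 735.00 ms.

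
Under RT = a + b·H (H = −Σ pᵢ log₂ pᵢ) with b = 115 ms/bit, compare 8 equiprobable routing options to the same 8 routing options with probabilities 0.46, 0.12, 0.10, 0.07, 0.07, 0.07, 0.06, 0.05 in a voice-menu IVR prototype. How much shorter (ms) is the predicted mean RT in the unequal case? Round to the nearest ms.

60 ms

Equiprobable entropy H₀ = log₂ 8 = 3.0000 bits.
Skewed entropy H = −Σ pᵢ log₂ pᵢ = 2.4799 bits.
ΔRT = b·(H₀ − H) = 115 × 0.5201 = 59.81 ms.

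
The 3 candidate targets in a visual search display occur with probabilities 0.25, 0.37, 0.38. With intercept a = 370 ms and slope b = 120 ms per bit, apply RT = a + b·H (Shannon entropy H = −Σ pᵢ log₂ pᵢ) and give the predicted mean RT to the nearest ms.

H = 0.25·log₂(1/0.25) + 0.37·log₂(1/0.37) + 0.38·log₂(1/0.38) = 1.5612 bits.
RT = 370 + 120 × 1.5612 = 557.34 ms.

557 ms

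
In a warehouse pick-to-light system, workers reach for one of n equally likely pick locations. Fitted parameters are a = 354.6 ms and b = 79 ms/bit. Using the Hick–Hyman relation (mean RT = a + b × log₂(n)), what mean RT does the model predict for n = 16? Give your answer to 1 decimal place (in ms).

log₂(16) = 4 bits, so RT = 354.6 + 79 × 4 ≈ 670.600 ms.

670.6 ms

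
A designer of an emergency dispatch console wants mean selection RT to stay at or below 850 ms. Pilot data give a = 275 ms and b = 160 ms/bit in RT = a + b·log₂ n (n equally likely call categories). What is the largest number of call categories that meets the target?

160·log₂ n ≤ 850 − 275 = 575, giving log₂ n ≤ 3.5938 and n ≤ 12.073. The largest whole number is 12.

12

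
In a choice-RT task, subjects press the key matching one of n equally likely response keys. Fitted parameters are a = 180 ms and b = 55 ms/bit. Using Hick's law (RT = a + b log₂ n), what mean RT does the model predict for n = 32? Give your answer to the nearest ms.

log₂(32) = 5 bits, so RT = 180 + 55 × 5 ≈ 455.000 ms.

455 ms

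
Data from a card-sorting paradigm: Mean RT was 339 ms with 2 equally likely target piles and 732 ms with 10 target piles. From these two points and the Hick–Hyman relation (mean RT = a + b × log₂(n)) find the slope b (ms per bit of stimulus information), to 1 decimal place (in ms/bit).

169.3 ms/bit

The slope on a log₂ axis is (732 − 339) / (3.3219 − 1) = 169.256 ms/bit.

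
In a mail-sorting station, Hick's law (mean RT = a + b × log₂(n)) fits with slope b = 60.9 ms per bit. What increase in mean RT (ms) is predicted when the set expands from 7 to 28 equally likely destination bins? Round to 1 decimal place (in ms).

121.8 ms

Only the slope matters, since a is common to both: ΔRT = b·log₂(n₂/n₁).
log₂(28) − log₂(7) = log₂(28/7) = log₂(4) = 2.
ΔRT = 60.9 × 2.0000 = 121.800 ms.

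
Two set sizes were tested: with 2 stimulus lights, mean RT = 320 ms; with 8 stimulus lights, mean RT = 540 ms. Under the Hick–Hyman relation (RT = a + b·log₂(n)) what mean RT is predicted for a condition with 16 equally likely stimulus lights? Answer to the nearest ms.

650 ms

Fit slope and intercept:
  b = (540 − 320) / (log₂ 8 − log₂ 2) = 220 / (3 − 1) = 110 ms/bit
  a = 320 − 110 × 1 = 210 ms
Then RT(16) = 210 + 110 × log₂ 16 = 210 + 110 × 4 ≈ 650.000 ms.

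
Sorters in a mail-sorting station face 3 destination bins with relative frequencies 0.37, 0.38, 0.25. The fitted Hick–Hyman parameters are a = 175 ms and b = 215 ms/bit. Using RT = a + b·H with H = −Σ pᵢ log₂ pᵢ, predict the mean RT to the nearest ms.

511 ms

H = 0.37·log₂(1/0.37) + 0.38·log₂(1/0.38) + 0.25·log₂(1/0.25) = 1.5612 bits.
RT = 175 + 215 × 1.5612 = 510.65 ms.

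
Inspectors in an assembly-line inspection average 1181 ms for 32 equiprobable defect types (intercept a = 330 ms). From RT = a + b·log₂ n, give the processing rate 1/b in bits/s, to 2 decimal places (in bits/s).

b = (1181 − 330)/log₂ 32 = 851/5 = 170.200 ms per bit = 0.17020 s/bit; the reciprocal is 5.875 bits/s.

5.88 bits/s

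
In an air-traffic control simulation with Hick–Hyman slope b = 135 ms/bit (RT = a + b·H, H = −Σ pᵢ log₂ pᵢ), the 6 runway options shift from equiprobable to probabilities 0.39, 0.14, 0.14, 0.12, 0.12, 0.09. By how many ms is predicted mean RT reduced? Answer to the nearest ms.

Equiprobable entropy H₀ = log₂ 6 = 2.5850 bits.
Skewed entropy H = −Σ pᵢ log₂ pᵢ = 2.3708 bits.
ΔRT = b·(H₀ − H) = 135 × 0.2142 = 28.91 ms.

29 ms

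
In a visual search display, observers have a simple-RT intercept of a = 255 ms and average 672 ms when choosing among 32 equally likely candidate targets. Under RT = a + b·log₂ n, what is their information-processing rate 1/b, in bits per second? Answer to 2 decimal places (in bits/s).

b = (672 − 255)/log₂ 32 = 417/5 = 83.400 ms per bit = 0.08340 s/bit; the reciprocal is 11.990 bits/s.

11.99 bits/s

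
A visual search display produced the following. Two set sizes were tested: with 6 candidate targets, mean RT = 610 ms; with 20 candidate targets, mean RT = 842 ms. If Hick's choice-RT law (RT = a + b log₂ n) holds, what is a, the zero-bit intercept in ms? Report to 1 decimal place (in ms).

b = (RT₂ − RT₁)/(log₂ n₂ − log₂ n₁) = (842 − 610)/(4.3219 − 2.5850) = 133.566 ms/bit.
Intercept: a = 610 − 133.566·log₂(6) = 264.736 ms.

264.7 ms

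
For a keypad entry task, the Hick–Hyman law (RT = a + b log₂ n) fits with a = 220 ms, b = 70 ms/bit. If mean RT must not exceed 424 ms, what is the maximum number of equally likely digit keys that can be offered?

Information budget: (424 − 220)/70 = 2.9143 bits, so n ≤ 2^2.9143 = 7.539 → at most 7.

7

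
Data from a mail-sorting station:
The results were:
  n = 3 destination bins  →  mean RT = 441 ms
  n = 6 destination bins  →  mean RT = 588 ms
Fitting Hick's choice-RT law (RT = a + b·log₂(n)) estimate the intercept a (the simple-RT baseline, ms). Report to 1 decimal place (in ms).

b = (RT₂ − RT₁)/(log₂ n₂ − log₂ n₁) = (588 − 441)/(2.5850 − 1.5850) = 147.000 ms/bit.
a = RT₁ − b·log₂ n₁ = 441 − 147.000 × 1.5850 = 208.011 ms.

208.0 ms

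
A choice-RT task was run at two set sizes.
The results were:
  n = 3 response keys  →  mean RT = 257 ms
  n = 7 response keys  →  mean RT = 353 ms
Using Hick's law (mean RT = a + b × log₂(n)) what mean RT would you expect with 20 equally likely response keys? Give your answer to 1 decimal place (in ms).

471.9 ms

Fit slope and intercept:
  b = (353 − 257) / (log₂ 7 − log₂ 3) = 96 / (2.8074 − 1.5850) = 78.535 ms/bit
  a = 257 − 78.535 × 1.5850 = 132.526 ms
Then RT(20) = 132.526 + 78.535 × log₂ 20 = 132.526 + 78.535 × 4.3219 ≈ 471.946 ms.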